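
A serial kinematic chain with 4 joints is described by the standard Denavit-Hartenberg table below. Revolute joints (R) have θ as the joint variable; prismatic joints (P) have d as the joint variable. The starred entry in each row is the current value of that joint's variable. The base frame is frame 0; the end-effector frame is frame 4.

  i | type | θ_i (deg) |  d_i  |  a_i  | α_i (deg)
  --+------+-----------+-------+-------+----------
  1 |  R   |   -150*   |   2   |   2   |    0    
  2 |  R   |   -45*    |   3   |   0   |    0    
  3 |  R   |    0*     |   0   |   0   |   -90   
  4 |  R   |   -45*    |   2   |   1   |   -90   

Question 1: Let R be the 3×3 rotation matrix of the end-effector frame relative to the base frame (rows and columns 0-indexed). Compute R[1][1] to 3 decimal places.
0.966

End-effector y-axis (col 1 of R) = (0.2588,0.9659,-0.0000)
R[1][1] = 0.9659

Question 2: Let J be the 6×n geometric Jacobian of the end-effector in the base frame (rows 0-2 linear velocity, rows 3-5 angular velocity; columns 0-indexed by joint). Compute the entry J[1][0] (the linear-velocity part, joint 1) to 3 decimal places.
axis z_0 = ẑ; lever o_n−o_0 = (-2.9327,-2.7488,5.7071)
cross product → J_v[:, 0] = (2.7488,-2.9327,0.0000)
J_ω[:, 0] = z_0
entry J[1][0] = -2.9327

-2.933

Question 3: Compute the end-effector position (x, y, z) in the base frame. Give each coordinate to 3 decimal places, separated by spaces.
after link 1: o_1 = (-1.7321, -1.0000, 2.0000)
after link 2: o_2 = (-1.7321, -1.0000, 5.0000)
after link 3: o_3 = (-1.7321, -1.0000, 5.0000)
after link 4: o_4 = (-2.9327, -2.7488, 5.7071)

-2.933 -2.749 5.707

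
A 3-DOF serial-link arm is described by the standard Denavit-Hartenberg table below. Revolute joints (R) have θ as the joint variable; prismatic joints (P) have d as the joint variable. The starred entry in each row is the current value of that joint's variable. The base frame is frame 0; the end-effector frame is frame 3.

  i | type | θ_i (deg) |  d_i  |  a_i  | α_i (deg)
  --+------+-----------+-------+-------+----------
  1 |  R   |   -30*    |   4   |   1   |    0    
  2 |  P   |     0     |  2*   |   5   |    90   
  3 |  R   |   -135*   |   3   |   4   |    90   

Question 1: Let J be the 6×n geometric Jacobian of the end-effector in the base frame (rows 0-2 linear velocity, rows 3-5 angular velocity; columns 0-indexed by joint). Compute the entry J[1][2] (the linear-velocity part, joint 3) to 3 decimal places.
-1.414

axis z_2 = (-0.5000,-0.8660,0.0000); lever o_n−o_2 = (-3.9495,-1.1839,-2.8284)
cross product → J_v[:, 2] = (2.4495,-1.4142,-2.8284)
J_ω[:, 2] = z_2
entry J[1][2] = -1.4142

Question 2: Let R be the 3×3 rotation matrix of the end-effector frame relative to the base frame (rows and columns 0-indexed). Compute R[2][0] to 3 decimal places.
-0.707

End-effector x-axis (col 0 of R) = (-0.6124,0.3536,-0.7071)
R[2][0] = -0.7071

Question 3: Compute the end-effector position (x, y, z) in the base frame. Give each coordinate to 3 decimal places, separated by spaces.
1.247 -4.184 3.172

after link 1: o_1 = (0.8660, -0.5000, 4.0000)
after link 2: o_2 = (5.1962, -3.0000, 6.0000)
after link 3: o_3 = (1.2467, -4.1839, 3.1716)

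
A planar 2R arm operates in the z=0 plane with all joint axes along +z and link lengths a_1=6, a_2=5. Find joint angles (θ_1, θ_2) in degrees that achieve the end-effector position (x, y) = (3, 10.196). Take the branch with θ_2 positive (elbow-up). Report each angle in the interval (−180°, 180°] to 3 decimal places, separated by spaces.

cos θ_2 = (112.9584−6²−5²)/(2·6·5) = 0.8660; θ_2 = 30.0059° (elbow-up)
β = atan2(10.1960,3.0000) = 73.6044°; ψ = atan2(2.5004,10.3299) = 13.6073°
θ_1 = β − ψ = 59.9971°

59.997 30.006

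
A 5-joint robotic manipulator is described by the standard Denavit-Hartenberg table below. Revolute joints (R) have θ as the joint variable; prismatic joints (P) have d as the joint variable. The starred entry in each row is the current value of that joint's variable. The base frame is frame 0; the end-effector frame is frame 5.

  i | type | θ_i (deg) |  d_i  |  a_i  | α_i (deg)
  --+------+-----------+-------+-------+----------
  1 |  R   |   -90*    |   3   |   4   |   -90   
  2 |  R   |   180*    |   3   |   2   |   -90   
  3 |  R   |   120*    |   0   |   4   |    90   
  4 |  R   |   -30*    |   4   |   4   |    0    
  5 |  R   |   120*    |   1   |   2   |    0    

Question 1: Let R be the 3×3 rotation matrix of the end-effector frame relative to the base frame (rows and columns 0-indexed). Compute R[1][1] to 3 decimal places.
0.500

End-effector y-axis (col 1 of R) = (0.8660,0.5000,0.0000)
R[1][1] = 0.5000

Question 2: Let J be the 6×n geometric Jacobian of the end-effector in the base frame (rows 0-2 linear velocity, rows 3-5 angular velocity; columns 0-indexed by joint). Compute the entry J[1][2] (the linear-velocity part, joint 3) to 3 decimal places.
-8.964

axis z_2 = (-0.0000,0.0000,1.0000); lever o_n−o_2 = (-8.9641,0.5981,0.0000)
cross product → J_v[:, 2] = (-0.5981,-8.9641,0.0000)
J_ω[:, 2] = z_2
entry J[1][2] = -8.9641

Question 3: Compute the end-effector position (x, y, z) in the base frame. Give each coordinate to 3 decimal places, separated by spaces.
-5.964 -1.402 3.000

after link 1: o_1 = (0.0000, -4.0000, 3.0000)
after link 2: o_2 = (3.0000, -2.0000, 3.0000)
after link 3: o_3 = (-0.4641, -4.0000, 3.0000)
after link 4: o_4 = (-5.4641, -2.2679, 1.0000)
after link 5: o_5 = (-5.9641, -1.4019, 3.0000)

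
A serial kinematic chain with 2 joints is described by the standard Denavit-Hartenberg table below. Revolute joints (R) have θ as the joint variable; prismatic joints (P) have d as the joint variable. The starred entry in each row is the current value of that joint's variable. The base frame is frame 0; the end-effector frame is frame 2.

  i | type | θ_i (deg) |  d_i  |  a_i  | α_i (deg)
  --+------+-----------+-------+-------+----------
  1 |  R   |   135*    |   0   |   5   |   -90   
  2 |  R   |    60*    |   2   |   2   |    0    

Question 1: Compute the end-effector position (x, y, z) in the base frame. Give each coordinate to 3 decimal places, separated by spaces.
-5.657 2.828 -1.732

after link 1: o_1 = (-3.5355, 3.5355, 0.0000)
after link 2: o_2 = (-5.6569, 2.8284, -1.7321)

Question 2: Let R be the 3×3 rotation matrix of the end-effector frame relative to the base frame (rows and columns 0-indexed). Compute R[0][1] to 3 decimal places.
End-effector y-axis (col 1 of R) = (0.6124,-0.6124,-0.5000)
R[0][1] = 0.6124

0.612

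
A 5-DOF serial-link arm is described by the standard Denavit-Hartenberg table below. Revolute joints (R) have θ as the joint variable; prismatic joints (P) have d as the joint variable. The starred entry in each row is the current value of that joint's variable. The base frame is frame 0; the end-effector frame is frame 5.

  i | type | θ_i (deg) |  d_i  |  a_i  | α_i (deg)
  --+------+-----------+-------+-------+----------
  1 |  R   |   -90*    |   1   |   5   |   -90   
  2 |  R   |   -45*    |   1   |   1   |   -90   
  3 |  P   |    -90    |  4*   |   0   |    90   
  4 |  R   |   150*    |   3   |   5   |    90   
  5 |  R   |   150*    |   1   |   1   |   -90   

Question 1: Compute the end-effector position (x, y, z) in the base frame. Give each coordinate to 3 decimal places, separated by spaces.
-2.080 -8.135 -5.670

after link 1: o_1 = (0.0000, -5.0000, 1.0000)
after link 2: o_2 = (1.0000, -5.7071, 1.7071)
after link 3: o_3 = (1.0000, -8.5355, -1.1213)
after link 4: o_4 = (-3.3301, -8.1820, -5.0104)
after link 5: o_5 = (-2.0801, -8.1346, -5.6701)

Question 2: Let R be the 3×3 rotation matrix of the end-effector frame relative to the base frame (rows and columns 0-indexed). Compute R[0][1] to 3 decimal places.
End-effector y-axis (col 1 of R) = (-0.5000,0.6124,0.6124)
R[0][1] = -0.5000

-0.500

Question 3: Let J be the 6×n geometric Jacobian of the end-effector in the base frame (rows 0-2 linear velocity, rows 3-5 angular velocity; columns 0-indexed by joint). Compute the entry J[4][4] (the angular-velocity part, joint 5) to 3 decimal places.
-0.612

axis z_4 = (0.5000,-0.6124,-0.6124); lever o_n−o_4 = (1.2500,0.0474,-0.6597)
cross product → J_v[:, 4] = (0.4330,-0.4356,0.7891)
J_ω[:, 4] = z_4
entry J[4][4] = -0.6124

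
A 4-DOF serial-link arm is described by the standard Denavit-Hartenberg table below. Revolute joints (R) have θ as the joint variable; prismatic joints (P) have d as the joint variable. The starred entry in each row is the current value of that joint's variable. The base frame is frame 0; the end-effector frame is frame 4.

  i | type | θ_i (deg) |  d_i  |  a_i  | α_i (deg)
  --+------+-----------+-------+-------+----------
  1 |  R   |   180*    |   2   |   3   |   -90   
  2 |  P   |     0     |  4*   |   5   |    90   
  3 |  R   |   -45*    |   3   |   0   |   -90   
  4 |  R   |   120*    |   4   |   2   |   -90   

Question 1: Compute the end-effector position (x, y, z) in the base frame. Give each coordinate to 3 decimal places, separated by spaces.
-10.121 -7.536 3.268

after link 1: o_1 = (-3.0000, 0.0000, 2.0000)
after link 2: o_2 = (-8.0000, -4.0000, 2.0000)
after link 3: o_3 = (-8.0000, -4.0000, 5.0000)
after link 4: o_4 = (-10.1213, -7.5355, 3.2679)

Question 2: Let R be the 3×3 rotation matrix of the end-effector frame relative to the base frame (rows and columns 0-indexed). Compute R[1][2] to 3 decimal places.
-0.612

End-effector z-axis (col 2 of R) = (0.6124,-0.6124,0.5000)
R[1][2] = -0.6124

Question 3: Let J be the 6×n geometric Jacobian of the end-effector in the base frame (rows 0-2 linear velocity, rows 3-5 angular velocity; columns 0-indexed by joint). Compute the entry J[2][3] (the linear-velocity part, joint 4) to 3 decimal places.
1.000

axis z_3 = (-0.7071,-0.7071,0.0000); lever o_n−o_3 = (-2.1213,-3.5355,-1.7321)
cross product → J_v[:, 3] = (1.2247,-1.2247,1.0000)
J_ω[:, 3] = z_3
entry J[2][3] = 1.0000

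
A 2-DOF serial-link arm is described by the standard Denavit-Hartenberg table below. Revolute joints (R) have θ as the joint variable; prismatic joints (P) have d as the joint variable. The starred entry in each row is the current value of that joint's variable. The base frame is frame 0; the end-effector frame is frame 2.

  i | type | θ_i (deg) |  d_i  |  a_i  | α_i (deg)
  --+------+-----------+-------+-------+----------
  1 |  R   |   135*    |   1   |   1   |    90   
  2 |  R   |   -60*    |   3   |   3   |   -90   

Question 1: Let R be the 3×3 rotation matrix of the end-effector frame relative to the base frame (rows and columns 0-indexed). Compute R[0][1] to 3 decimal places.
-0.707

End-effector y-axis (col 1 of R) = (-0.7071,-0.7071,-0.0000)
R[0][1] = -0.7071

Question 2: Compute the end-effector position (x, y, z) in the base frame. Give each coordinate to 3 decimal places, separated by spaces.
after link 1: o_1 = (-0.7071, 0.7071, 1.0000)
after link 2: o_2 = (0.3536, 3.8891, -1.5981)

0.354 3.889 -1.598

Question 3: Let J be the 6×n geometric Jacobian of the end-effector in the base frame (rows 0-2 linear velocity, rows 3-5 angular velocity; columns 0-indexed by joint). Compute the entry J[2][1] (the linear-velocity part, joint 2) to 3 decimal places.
axis z_1 = (0.7071,0.7071,0.0000); lever o_n−o_1 = (1.0607,3.1820,-2.5981)
cross product → J_v[:, 1] = (-1.8371,1.8371,1.5000)
J_ω[:, 1] = z_1
entry J[2][1] = 1.5000

1.500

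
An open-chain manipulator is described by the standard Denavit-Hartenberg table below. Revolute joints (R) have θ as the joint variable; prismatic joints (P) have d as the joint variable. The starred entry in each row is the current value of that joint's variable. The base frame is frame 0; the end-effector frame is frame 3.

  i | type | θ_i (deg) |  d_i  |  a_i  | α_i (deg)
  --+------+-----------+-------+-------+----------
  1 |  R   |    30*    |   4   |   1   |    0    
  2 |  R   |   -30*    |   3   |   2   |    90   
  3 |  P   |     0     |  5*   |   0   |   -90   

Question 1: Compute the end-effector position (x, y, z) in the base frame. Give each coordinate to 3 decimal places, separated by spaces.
after link 1: o_1 = (0.8660, 0.5000, 4.0000)
after link 2: o_2 = (2.8660, 0.5000, 7.0000)
after link 3: o_3 = (2.8660, -4.5000, 7.0000)

2.866 -4.500 7.000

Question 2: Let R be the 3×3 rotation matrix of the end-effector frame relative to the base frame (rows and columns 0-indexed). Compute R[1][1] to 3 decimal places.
1.000

End-effector y-axis (col 1 of R) = (0.0000,1.0000,0.0000)
R[1][1] = 1.0000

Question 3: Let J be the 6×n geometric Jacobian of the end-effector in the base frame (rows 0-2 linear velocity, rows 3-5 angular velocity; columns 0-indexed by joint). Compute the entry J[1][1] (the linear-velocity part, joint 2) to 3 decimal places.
axis z_1 = (0.0000,0.0000,1.0000); lever o_n−o_1 = (2.0000,-5.0000,3.0000)
cross product → J_v[:, 1] = (5.0000,2.0000,-0.0000)
J_ω[:, 1] = z_1
entry J[1][1] = 2.0000

2.000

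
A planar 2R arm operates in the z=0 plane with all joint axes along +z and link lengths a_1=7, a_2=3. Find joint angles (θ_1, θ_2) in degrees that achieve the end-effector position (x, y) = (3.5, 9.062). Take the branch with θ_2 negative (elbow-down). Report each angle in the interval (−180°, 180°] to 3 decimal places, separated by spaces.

77.767 -30.009

cos θ_2 = (94.3698−7²−3²)/(2·7·3) = 0.8659; θ_2 = -30.0088° (elbow-down)
β = atan2(9.0620,3.5000) = 68.8820°; ψ = atan2(-1.5004,9.5978) = -8.8849°
θ_1 = β − ψ = 77.7670°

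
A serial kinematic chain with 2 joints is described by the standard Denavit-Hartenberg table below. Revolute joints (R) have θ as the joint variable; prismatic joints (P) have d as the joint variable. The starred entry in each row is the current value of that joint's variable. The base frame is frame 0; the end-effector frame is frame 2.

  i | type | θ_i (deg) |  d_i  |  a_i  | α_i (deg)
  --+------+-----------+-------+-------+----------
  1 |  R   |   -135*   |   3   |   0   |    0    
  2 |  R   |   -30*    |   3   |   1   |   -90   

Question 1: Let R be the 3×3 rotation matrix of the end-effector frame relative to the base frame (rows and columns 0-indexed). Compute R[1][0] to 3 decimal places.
-0.259

End-effector x-axis (col 0 of R) = (-0.9659,-0.2588,0.0000)
R[1][0] = -0.2588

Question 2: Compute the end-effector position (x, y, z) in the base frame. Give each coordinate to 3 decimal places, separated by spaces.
-0.966 -0.259 6.000

after link 1: o_1 = (0.0000, 0.0000, 3.0000)
after link 2: o_2 = (-0.9659, -0.2588, 6.0000)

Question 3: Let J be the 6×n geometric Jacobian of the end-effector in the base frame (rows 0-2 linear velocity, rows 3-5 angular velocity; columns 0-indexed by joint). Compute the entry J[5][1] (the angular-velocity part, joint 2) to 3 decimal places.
axis z_1 = (0.0000,0.0000,1.0000); lever o_n−o_1 = (-0.9659,-0.2588,3.0000)
cross product → J_v[:, 1] = (0.2588,-0.9659,0.0000)
J_ω[:, 1] = z_1
entry J[5][1] = 1.0000

1.000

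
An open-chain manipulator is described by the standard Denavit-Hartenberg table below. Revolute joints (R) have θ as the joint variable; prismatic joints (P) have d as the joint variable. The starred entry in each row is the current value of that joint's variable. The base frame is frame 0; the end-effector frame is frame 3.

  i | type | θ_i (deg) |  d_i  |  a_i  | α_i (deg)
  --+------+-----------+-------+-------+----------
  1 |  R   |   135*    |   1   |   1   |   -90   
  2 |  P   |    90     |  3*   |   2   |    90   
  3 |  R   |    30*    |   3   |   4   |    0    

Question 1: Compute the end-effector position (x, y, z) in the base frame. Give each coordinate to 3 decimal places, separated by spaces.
after link 1: o_1 = (-0.7071, 0.7071, 1.0000)
after link 2: o_2 = (-2.8284, -1.4142, -1.0000)
after link 3: o_3 = (-6.3640, -0.7071, -4.4641)

-6.364 -0.707 -4.464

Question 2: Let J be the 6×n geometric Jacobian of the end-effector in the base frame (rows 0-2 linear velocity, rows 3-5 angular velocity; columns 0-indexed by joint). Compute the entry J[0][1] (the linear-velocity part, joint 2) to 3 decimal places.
-0.707

prismatic axis z_1 = (-0.7071,-0.7071,0.0000)
J_v[:, 1] = z_1; J_ω[:, 1] = (0,0,0)
entry J[0][1] = -0.7071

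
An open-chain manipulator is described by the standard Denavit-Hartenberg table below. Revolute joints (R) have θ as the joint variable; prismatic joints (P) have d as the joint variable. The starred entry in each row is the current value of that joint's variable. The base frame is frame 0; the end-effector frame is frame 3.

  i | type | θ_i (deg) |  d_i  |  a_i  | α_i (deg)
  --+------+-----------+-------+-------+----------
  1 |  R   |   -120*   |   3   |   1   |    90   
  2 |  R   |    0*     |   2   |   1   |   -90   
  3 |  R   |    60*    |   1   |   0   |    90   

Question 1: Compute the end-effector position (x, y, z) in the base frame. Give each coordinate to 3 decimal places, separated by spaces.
after link 1: o_1 = (-0.5000, -0.8660, 3.0000)
after link 2: o_2 = (-2.7321, -0.7321, 3.0000)
after link 3: o_3 = (-2.7321, -0.7321, 4.0000)

-2.732 -0.732 4.000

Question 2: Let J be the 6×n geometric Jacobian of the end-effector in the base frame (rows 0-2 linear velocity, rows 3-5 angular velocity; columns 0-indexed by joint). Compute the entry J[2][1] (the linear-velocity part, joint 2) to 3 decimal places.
1.000

axis z_1 = (-0.8660,0.5000,0.0000); lever o_n−o_1 = (-2.2321,0.1340,1.0000)
cross product → J_v[:, 1] = (0.5000,0.8660,1.0000)
J_ω[:, 1] = z_1
entry J[2][1] = 1.0000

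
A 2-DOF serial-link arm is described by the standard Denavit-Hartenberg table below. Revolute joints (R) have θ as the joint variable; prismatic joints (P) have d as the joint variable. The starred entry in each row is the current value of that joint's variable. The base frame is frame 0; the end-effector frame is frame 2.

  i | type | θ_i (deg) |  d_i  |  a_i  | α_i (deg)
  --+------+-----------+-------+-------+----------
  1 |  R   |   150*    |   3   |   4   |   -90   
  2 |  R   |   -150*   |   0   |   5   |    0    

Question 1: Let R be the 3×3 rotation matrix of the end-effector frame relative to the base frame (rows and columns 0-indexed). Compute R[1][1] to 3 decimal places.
0.250

End-effector y-axis (col 1 of R) = (-0.4330,0.2500,0.8660)
R[1][1] = 0.2500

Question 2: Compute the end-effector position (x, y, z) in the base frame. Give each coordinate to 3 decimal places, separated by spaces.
0.286 -0.165 5.500

after link 1: o_1 = (-3.4641, 2.0000, 3.0000)
after link 2: o_2 = (0.2859, -0.1651, 5.5000)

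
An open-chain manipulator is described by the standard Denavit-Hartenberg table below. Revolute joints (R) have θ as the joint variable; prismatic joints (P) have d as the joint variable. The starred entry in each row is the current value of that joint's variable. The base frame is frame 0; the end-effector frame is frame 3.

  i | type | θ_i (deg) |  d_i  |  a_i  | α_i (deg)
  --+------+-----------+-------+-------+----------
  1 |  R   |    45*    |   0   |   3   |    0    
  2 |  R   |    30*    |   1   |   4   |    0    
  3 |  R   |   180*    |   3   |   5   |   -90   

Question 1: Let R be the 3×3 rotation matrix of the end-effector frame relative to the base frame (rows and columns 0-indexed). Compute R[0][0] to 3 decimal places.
End-effector x-axis (col 0 of R) = (-0.2588,-0.9659,0.0000)
R[0][0] = -0.2588

-0.259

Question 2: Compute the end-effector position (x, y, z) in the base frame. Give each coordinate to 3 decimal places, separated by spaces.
1.863 1.155 4.000

after link 1: o_1 = (2.1213, 2.1213, 0.0000)
after link 2: o_2 = (3.1566, 5.9850, 1.0000)
after link 3: o_3 = (1.8625, 1.1554, 4.0000)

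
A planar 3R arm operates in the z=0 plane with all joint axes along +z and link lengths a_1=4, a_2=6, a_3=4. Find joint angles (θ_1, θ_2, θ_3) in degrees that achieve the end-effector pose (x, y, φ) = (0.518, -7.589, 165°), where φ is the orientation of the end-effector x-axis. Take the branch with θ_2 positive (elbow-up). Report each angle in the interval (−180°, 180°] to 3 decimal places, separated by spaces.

-81.122 29.980 -143.858

wrist centre = target − a_3·(cos φ, sin φ) = (4.3817, -8.6243)
cos θ_2 = (93.5775−4²−6²)/(2·4·6) = 0.8662; θ_2 = 29.9803° (elbow-up)
β = atan2(-8.6243,4.3817) = -63.0664°; ψ = atan2(2.9982,9.1972) = 18.0556°
θ_1 = β − ψ = -81.1220°
θ_3 = φ − θ_1 − θ_2 = -143.8583° (wrapped to (-180°,180°])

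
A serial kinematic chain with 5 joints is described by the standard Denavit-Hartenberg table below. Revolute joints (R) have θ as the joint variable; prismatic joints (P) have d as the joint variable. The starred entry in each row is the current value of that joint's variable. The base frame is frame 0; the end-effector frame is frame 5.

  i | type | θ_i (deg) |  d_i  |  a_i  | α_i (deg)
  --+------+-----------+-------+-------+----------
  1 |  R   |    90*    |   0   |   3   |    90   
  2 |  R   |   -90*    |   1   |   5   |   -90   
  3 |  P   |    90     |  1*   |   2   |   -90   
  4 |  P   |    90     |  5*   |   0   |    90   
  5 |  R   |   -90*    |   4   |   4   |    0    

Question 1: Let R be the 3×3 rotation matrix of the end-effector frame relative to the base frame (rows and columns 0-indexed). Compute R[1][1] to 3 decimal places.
End-effector y-axis (col 1 of R) = (-0.0000,-1.0000,0.0000)
R[1][1] = -1.0000

-1.000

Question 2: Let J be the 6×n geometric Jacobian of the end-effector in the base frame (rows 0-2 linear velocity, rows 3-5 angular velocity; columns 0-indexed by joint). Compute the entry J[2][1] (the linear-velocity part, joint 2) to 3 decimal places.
axis z_1 = (1.0000,-0.0000,0.0000); lever o_n−o_1 = (-5.0000,1.0000,-4.0000)
cross product → J_v[:, 1] = (0.0000,4.0000,1.0000)
J_ω[:, 1] = z_1
entry J[2][1] = 1.0000

1.000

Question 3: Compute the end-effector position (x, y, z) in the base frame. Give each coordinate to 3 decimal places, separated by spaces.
-5.000 4.000 -4.000

after link 1: o_1 = (0.0000, 3.0000, 0.0000)
after link 2: o_2 = (1.0000, 3.0000, -5.0000)
after link 3: o_3 = (-1.0000, 4.0000, -5.0000)
after link 4: o_4 = (-1.0000, 4.0000, 0.0000)
after link 5: o_5 = (-5.0000, 4.0000, -4.0000)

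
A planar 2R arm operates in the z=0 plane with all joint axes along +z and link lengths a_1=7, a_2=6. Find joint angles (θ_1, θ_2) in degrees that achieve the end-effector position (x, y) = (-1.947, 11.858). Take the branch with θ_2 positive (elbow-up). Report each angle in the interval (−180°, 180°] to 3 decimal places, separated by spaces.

78.652 44.994

cos θ_2 = (144.4030−7²−6²)/(2·7·6) = 0.7072; θ_2 = 44.9942° (elbow-up)
β = atan2(11.8580,-1.9470) = 99.3244°; ψ = atan2(4.2422,11.2431) = 20.6724°
θ_1 = β − ψ = 78.6520°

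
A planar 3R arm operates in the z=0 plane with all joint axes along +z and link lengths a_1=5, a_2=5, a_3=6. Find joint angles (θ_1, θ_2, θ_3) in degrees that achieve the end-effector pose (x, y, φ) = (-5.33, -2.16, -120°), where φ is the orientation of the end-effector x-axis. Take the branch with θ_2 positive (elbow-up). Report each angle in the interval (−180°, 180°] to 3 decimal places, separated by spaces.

60.005 134.996 44.999

wrist centre = target − a_3·(cos φ, sin φ) = (-2.3300, 3.0362)
cos θ_2 = (14.6471−5²−5²)/(2·5·5) = -0.7071; θ_2 = 134.9960° (elbow-up)
β = atan2(3.0362,-2.3300) = 127.5033°; ψ = atan2(3.5358,1.4647) = 67.4980°
θ_1 = β − ψ = 60.0053°
θ_3 = φ − θ_1 − θ_2 = 44.9987° (wrapped to (-180°,180°])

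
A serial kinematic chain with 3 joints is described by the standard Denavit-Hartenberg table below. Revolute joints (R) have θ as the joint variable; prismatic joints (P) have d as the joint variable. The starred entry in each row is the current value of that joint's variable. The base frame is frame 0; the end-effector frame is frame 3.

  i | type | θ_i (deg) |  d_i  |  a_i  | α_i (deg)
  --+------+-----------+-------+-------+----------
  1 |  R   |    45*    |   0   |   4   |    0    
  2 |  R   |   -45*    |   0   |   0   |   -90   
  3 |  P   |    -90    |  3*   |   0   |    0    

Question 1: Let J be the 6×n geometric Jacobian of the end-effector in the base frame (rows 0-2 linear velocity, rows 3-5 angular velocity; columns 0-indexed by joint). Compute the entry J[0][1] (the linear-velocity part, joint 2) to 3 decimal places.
-3.000

axis z_1 = (0.0000,0.0000,1.0000); lever o_n−o_1 = (0.0000,3.0000,0.0000)
cross product → J_v[:, 1] = (-3.0000,0.0000,0.0000)
J_ω[:, 1] = z_1
entry J[0][1] = -3.0000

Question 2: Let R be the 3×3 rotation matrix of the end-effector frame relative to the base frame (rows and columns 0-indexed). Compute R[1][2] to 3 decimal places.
1.000

End-effector z-axis (col 2 of R) = (0.0000,1.0000,0.0000)
R[1][2] = 1.0000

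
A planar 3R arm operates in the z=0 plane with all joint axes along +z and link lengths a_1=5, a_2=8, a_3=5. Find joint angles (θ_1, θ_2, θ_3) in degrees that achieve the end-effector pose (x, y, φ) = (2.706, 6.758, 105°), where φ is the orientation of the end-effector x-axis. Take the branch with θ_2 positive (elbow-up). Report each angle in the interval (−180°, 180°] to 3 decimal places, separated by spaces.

-89.996 149.998 44.998

wrist centre = target − a_3·(cos φ, sin φ) = (4.0001, 1.9284)
cos θ_2 = (19.7194−5²−8²)/(2·5·8) = -0.8660; θ_2 = 149.9980° (elbow-up)
β = atan2(1.9284,4.0001) = 25.7378°; ψ = atan2(4.0002,-1.9281) = 115.7334°
θ_1 = β − ψ = -89.9956°
θ_3 = φ − θ_1 − θ_2 = 44.9976° (wrapped to (-180°,180°])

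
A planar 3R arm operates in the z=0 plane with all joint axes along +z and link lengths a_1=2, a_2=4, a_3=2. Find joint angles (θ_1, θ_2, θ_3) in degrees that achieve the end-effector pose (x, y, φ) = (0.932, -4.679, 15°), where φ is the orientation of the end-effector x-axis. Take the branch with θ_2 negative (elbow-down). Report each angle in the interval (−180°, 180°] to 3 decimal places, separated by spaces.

-60.011 -59.980 134.992

wrist centre = target − a_3·(cos φ, sin φ) = (-0.9999, -5.1966)
cos θ_2 = (28.0048−2²−4²)/(2·2·4) = 0.5003; θ_2 = -59.9804° (elbow-down)
β = atan2(-5.1966,-0.9999) = -100.8908°; ψ = atan2(-3.4634,4.0012) = -40.8794°
θ_1 = β − ψ = -60.0115°
θ_3 = φ − θ_1 − θ_2 = 134.9918° (wrapped to (-180°,180°])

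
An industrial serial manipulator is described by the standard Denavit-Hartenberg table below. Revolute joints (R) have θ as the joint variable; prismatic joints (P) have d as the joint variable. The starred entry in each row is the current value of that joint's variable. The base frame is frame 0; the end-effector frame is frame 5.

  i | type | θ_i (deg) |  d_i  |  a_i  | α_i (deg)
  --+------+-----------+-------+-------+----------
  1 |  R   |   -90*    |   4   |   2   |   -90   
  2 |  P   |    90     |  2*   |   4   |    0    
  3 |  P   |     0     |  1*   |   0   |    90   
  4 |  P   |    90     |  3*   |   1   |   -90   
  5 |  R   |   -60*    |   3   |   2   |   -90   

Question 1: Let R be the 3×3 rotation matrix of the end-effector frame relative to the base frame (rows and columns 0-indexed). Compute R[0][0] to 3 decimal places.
End-effector x-axis (col 0 of R) = (0.5000,-0.8660,-0.0000)
R[0][0] = 0.5000

0.500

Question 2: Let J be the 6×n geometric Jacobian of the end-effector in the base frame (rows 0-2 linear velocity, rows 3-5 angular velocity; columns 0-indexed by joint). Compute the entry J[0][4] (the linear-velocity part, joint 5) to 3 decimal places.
1.732

axis z_4 = (0.0000,0.0000,1.0000); lever o_n−o_4 = (1.0000,-1.7321,3.0000)
cross product → J_v[:, 4] = (1.7321,1.0000,-0.0000)
J_ω[:, 4] = z_4
entry J[0][4] = 1.7321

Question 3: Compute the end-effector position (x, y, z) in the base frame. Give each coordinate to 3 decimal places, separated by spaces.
after link 1: o_1 = (0.0000, -2.0000, 4.0000)
after link 2: o_2 = (2.0000, -2.0000, 0.0000)
after link 3: o_3 = (3.0000, -2.0000, 0.0000)
after link 4: o_4 = (4.0000, -5.0000, 0.0000)
after link 5: o_5 = (5.0000, -6.7321, 3.0000)

5.000 -6.732 3.000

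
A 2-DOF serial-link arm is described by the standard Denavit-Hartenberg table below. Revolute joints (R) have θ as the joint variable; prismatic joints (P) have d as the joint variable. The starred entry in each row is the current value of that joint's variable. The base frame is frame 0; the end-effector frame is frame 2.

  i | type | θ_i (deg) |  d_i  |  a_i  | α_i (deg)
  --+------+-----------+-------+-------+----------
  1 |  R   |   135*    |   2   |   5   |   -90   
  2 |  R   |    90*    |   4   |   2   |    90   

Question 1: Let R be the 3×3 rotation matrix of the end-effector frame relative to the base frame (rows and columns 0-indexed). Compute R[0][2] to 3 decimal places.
-0.707

End-effector z-axis (col 2 of R) = (-0.7071,0.7071,0.0000)
R[0][2] = -0.7071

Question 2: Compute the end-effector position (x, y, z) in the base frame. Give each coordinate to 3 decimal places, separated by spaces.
after link 1: o_1 = (-3.5355, 3.5355, 2.0000)
after link 2: o_2 = (-6.3640, 0.7071, 0.0000)

-6.364 0.707 0.000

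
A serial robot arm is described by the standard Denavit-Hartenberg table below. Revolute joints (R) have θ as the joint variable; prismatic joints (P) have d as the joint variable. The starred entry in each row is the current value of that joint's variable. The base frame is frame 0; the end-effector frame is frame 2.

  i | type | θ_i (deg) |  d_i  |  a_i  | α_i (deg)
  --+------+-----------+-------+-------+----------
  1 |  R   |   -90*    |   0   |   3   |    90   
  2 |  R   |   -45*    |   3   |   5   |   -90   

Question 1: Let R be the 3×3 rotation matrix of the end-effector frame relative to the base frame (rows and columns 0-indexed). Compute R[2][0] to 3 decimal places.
End-effector x-axis (col 0 of R) = (0.0000,-0.7071,-0.7071)
R[2][0] = -0.7071

-0.707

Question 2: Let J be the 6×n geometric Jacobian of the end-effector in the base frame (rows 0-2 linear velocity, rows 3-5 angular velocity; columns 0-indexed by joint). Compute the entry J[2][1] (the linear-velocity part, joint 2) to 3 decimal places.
axis z_1 = (-1.0000,-0.0000,0.0000); lever o_n−o_1 = (-3.0000,-3.5355,-3.5355)
cross product → J_v[:, 1] = (0.0000,-3.5355,3.5355)
J_ω[:, 1] = z_1
entry J[2][1] = 3.5355

3.536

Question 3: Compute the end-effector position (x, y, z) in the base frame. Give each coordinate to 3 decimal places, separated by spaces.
-3.000 -6.536 -3.536

after link 1: o_1 = (0.0000, -3.0000, 0.0000)
after link 2: o_2 = (-3.0000, -6.5355, -3.5355)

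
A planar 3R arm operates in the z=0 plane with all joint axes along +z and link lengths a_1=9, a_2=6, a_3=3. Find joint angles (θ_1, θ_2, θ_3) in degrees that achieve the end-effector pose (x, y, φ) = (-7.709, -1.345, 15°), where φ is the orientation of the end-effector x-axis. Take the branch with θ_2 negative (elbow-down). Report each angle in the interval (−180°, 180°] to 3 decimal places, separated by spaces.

-135.000 -89.998 -120.002

wrist centre = target − a_3·(cos φ, sin φ) = (-10.6068, -2.1215)
cos θ_2 = (117.0043−9²−6²)/(2·9·6) = 0.0000; θ_2 = -89.9977° (elbow-down)
β = atan2(-2.1215,-10.6068) = -168.6895°; ψ = atan2(-6.0000,9.0002) = -33.6894°
θ_1 = β − ψ = -135.0002°
θ_3 = φ − θ_1 − θ_2 = -120.0021° (wrapped to (-180°,180°])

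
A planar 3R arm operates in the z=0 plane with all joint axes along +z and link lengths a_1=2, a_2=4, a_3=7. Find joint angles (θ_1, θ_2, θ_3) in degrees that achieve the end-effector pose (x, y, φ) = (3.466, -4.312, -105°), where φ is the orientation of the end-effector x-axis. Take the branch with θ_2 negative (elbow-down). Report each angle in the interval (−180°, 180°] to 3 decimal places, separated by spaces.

45.010 -30.014 -119.996

wrist centre = target − a_3·(cos φ, sin φ) = (5.2777, 2.4495)
cos θ_2 = (33.8544−2²−4²)/(2·2·4) = 0.8659; θ_2 = -30.0142° (elbow-down)
β = atan2(2.4495,5.2777) = 24.8968°; ψ = atan2(-2.0009,5.4636) = -20.1135°
θ_1 = β − ψ = 45.0103°
θ_3 = φ − θ_1 − θ_2 = -119.9961° (wrapped to (-180°,180°])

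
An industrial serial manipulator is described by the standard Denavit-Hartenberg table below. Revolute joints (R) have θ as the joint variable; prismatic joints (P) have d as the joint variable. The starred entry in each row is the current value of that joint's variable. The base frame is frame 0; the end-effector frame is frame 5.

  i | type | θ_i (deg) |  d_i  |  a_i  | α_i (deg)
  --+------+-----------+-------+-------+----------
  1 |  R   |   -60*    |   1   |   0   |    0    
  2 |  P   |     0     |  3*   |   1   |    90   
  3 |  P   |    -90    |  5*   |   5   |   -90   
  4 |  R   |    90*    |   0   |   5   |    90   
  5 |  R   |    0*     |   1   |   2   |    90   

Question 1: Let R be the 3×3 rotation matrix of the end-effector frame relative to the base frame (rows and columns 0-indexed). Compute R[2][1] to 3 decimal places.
End-effector y-axis (col 1 of R) = (-0.0000,-0.0000,-1.0000)
R[2][1] = -1.0000

-1.000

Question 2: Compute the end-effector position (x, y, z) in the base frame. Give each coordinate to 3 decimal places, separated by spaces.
2.232 0.134 -2.000

after link 1: o_1 = (0.0000, 0.0000, 1.0000)
after link 2: o_2 = (0.5000, -0.8660, 4.0000)
after link 3: o_3 = (-3.8301, -3.3660, -1.0000)
after link 4: o_4 = (0.5000, -0.8660, -1.0000)
after link 5: o_5 = (2.2321, 0.1340, -2.0000)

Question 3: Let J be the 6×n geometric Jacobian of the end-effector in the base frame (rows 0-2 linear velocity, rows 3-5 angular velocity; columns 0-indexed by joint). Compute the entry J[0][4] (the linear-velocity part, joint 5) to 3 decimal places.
1.000

axis z_4 = (-0.0000,-0.0000,-1.0000); lever o_n−o_4 = (1.7321,1.0000,-1.0000)
cross product → J_v[:, 4] = (1.0000,-1.7321,0.0000)
J_ω[:, 4] = z_4
entry J[0][4] = 1.0000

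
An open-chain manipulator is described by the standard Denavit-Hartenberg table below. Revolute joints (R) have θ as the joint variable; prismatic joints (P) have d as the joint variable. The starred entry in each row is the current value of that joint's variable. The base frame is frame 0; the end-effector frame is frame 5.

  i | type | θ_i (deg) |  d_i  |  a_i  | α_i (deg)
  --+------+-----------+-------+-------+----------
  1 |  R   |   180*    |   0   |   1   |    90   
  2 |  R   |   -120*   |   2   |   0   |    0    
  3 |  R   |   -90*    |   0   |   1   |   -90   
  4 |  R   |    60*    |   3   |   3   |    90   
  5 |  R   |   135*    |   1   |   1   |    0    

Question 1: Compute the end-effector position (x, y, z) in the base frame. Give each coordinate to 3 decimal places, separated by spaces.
3.462 0.514 -1.704

after link 1: o_1 = (-1.0000, 0.0000, 0.0000)
after link 2: o_2 = (-1.0000, 2.0000, 0.0000)
after link 3: o_3 = (-0.1340, 2.0000, 0.5000)
after link 4: o_4 = (2.6651, -0.5981, -1.3481)
after link 5: o_5 = (3.4624, 0.5143, -1.7042)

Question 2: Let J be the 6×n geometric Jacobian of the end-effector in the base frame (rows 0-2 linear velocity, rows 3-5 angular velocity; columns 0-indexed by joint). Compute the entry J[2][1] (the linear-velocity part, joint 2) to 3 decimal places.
axis z_1 = (0.0000,1.0000,0.0000); lever o_n−o_1 = (4.4624,0.5143,-1.7042)
cross product → J_v[:, 1] = (-1.7042,0.0000,-4.4624)
J_ω[:, 1] = z_1
entry J[2][1] = -4.4624

-4.462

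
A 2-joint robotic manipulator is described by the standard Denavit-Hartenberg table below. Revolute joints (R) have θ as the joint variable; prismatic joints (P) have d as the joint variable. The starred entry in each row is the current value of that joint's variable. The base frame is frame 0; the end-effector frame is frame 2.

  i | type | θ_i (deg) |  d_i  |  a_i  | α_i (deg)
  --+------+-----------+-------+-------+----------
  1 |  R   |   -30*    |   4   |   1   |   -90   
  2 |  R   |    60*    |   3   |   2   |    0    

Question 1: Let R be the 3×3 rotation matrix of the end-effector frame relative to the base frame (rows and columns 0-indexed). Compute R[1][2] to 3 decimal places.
0.866

End-effector z-axis (col 2 of R) = (0.5000,0.8660,0.0000)
R[1][2] = 0.8660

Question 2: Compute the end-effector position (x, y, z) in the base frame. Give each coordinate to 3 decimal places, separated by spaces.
after link 1: o_1 = (0.8660, -0.5000, 4.0000)
after link 2: o_2 = (3.2321, 1.5981, 2.2679)

3.232 1.598 2.268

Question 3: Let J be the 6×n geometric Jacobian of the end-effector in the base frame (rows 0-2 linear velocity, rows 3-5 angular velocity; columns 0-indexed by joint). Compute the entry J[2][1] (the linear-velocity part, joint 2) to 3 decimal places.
-1.000

axis z_1 = (0.5000,0.8660,0.0000); lever o_n−o_1 = (2.3660,2.0981,-1.7321)
cross product → J_v[:, 1] = (-1.5000,0.8660,-1.0000)
J_ω[:, 1] = z_1
entry J[2][1] = -1.0000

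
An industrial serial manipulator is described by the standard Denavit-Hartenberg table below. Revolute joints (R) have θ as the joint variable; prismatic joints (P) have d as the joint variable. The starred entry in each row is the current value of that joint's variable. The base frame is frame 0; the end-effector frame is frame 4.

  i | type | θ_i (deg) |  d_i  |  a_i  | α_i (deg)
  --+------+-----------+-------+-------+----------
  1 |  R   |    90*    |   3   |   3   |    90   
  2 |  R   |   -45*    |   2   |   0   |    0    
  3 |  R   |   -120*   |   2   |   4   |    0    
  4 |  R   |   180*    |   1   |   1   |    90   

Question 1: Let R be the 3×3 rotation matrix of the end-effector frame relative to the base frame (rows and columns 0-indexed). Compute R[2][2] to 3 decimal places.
-0.966

End-effector z-axis (col 2 of R) = (0.0000,0.2588,-0.9659)
R[2][2] = -0.9659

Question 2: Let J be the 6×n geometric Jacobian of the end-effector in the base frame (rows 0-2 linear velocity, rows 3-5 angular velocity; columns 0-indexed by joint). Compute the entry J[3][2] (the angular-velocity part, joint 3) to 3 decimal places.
1.000

axis z_2 = (1.0000,-0.0000,0.0000); lever o_n−o_2 = (3.0000,-2.8978,-0.7765)
cross product → J_v[:, 2] = (0.0000,0.7765,-2.8978)
J_ω[:, 2] = z_2
entry J[3][2] = 1.0000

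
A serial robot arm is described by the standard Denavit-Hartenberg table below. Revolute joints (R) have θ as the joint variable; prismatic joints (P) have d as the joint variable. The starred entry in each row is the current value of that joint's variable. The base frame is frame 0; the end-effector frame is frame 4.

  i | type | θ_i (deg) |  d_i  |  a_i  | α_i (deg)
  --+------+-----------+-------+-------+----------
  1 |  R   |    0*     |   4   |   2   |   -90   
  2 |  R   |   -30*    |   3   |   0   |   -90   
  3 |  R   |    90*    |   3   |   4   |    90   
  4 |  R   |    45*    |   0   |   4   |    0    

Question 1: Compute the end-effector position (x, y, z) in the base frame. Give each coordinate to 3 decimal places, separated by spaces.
4.914 -3.828 -1.048

after link 1: o_1 = (2.0000, 0.0000, 4.0000)
after link 2: o_2 = (2.0000, 3.0000, 4.0000)
after link 3: o_3 = (3.5000, -1.0000, 1.4019)
after link 4: o_4 = (4.9142, -3.8284, -1.0476)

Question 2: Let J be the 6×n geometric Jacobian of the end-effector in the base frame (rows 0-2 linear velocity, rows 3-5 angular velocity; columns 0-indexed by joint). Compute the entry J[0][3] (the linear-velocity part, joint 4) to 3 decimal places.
1.414

axis z_3 = (0.8660,0.0000,0.5000); lever o_n−o_3 = (1.4142,-2.8284,-2.4495)
cross product → J_v[:, 3] = (1.4142,2.8284,-2.4495)
J_ω[:, 3] = z_3
entry J[0][3] = 1.4142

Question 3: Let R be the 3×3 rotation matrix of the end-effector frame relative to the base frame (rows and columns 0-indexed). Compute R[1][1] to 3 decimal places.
End-effector y-axis (col 1 of R) = (0.3536,0.7071,-0.6124)
R[1][1] = 0.7071

0.707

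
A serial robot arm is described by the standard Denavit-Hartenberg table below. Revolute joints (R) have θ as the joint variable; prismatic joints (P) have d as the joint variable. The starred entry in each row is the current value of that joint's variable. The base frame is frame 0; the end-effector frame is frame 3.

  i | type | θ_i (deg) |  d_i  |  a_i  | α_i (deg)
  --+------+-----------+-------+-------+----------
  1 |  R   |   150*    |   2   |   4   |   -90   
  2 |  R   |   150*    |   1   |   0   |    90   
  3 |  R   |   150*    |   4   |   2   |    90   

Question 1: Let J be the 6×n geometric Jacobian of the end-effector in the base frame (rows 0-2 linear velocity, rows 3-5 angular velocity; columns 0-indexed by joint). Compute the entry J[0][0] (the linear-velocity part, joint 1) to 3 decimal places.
axis z_0 = ẑ; lever o_n−o_0 = (-7.4952,2.0179,-0.5981)
cross product → J_v[:, 0] = (-2.0179,-7.4952,0.0000)
J_ω[:, 0] = z_0
entry J[0][0] = -2.0179

-2.018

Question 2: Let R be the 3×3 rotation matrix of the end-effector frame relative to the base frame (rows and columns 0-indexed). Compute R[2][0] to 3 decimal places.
End-effector x-axis (col 0 of R) = (-0.8995,-0.0580,0.4330)
R[2][0] = 0.4330

0.433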